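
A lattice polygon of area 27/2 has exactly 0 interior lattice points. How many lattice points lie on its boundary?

29

Pick's theorem gives A = I + B/2 − 1, so B = 2(A − I + 1) = 2(27/2 − 0 + 1) = 29.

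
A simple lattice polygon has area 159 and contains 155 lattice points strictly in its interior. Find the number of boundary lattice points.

Pick's theorem gives A = I + B/2 − 1, so B = 2(A − I + 1) = 2(159 − 155 + 1) = 10.

10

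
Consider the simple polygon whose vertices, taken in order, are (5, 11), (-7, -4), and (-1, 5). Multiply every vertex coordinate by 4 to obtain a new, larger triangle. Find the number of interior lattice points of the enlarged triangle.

121

Using the shoelace formula, 2A = |[5·(-4) − (-7)·11] + [(-7)·5 − (-1)·(-4)] + [(-1)·11 − 5·5]| = 18, so the area is 9.
Along each edge there are gcd(|Δx|,|Δy|)+1 lattice points, so counting each shared vertex once the boundary has gcd(12,15) + gcd(6,9) + gcd(6,6) = 3+3+6 = 12.
Scaling by 4 multiplies the area by 4² = 16 (so the new area is 144) and multiplies the boundary lattice-point count by 4, giving 48.
By Pick's theorem, the interior count of the dilated polygon is 144 − 48/2 + 1 = 121.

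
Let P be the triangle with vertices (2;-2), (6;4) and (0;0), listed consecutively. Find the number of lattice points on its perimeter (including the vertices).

6

The number of boundary lattice points is Σ gcd(|Δx|,|Δy|) = gcd(4,6) + gcd(6,4) + gcd(2,2) = 2+2+2 = 6.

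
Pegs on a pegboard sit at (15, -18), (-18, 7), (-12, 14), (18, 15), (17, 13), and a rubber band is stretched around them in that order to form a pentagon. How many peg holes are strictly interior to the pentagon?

669

The shoelace formula gives twice the area as |(15·7 − (-18)·(-18)) + ((-18)·14 − (-12)·7) + ((-12)·15 − 18·14) + (18·13 − 17·15) + (17·(-18) − 15·13)| = 1341, so the area is 1341/2.
The number of boundary lattice points is Σ gcd(|Δx|,|Δy|) = gcd(33,25) + gcd(6,7) + gcd(30,1) + gcd(1,2) + gcd(2,31) = 1+1+1+1+1 = 5.
By Pick's theorem A = I + B/2 − 1, so I = 1341/2 − 5/2 + 1 = 669.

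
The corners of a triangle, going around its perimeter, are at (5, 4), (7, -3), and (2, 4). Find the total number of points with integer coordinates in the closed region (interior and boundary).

14

By the shoelace formula, twice the signed area is |(5·(-3) − 7·4) + (7·4 − 2·(-3)) + (2·4 − 5·4)| = 21, so the area is 10.5.
Summing gcd(|Δx|,|Δy|) over the edges gives the boundary count: gcd(2,7) + gcd(5,7) + gcd(3,0) = 1+1+3 = 5.
Pick's theorem gives I = A − B/2 + 1 = 10.5 − 5/2 + 1 = 9, so the closed region contains I + B = 9 + 5 = 14 lattice points.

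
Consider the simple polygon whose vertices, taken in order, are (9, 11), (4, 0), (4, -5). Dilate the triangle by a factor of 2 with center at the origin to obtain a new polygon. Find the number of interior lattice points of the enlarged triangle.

44

Using the shoelace formula, 2A = |(9·0 − 4·11) + (4·(-5) − 4·0) + (4·11 − 9·(-5))| = 25, so the area is 25/2.
Along each edge there are gcd(|Δx|,|Δy|)+1 lattice points, so counting each shared vertex once the boundary has gcd(5,11) + gcd(0,5) + gcd(5,16) = 1+5+1 = 7.
Scaling by 2 multiplies the area by 2² = 4 (so the new area is 50) and multiplies the boundary lattice-point count by 2, giving 14.
By Pick's theorem, the interior count of the dilated polygon is 50 − 14/2 + 1 = 44.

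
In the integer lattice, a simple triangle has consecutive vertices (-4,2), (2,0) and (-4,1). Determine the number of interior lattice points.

2

The shoelace formula gives twice the area as |((-4)·0 − 2·2) + (2·1 − (-4)·0) + ((-4)·2 − (-4)·1)| = 6, so the area is 3.
Summing gcd(|Δx|,|Δy|) over the edges gives the boundary count: gcd(6,2) + gcd(6,1) + gcd(0,1) = 2+1+1 = 4.
Pick's theorem gives I = A − B/2 + 1 = 3 − 4/2 + 1 = 2.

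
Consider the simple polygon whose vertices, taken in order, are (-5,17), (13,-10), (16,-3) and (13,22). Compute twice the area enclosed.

672

The shoelace formula gives twice the area as |((-5)·(-10) − 13·17) + (13·(-3) − 16·(-10)) + (16·22 − 13·(-3)) + (13·17 − (-5)·22)| = 672, so the area is 336.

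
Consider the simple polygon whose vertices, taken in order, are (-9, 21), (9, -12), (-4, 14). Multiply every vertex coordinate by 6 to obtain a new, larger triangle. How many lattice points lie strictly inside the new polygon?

The shoelace formula gives twice the area as |[(-9)·(-12) − 9·21] + [9·14 − (-4)·(-12)] + [(-4)·21 − (-9)·14]| = 39, so the area is 39/2.
Along each edge there are gcd(|Δx|,|Δy|)+1 lattice points, so counting each shared vertex once the boundary has gcd(18,33) + gcd(13,26) + gcd(5,7) = 3+13+1 = 17.
Scaling by 6 multiplies the area by 6² = 36 (so the new area is 702) and multiplies the boundary lattice-point count by 6, giving 102.
By Pick's theorem, the interior count of the dilated polygon is 702 − 102/2 + 1 = 652.

652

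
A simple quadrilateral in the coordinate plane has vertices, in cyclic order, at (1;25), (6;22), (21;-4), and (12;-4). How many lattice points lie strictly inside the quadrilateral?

By the shoelace formula, twice the signed area is |[1·22 − 6·25] + [6·(-4) − 21·22] + [21·(-4) − 12·(-4)] + [12·25 − 1·(-4)]| = 346, so the area is 173.
Summing gcd(|Δx|,|Δy|) over the edges gives the boundary count: gcd(5,3) + gcd(15,26) + gcd(9,0) + gcd(11,29) = 1+1+9+1 = 12.
By Pick's theorem A = I + B/2 − 1, so I = 173 − 12/2 + 1 = 168.

168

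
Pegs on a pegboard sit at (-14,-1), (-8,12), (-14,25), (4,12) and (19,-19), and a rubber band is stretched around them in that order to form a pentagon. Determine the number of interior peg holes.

530

By the shoelace formula, twice the signed area is |[(-14)·12 − (-8)·(-1)] + [(-8)·25 − (-14)·12] + [(-14)·12 − 4·25] + [4·(-19) − 19·12] + [19·(-1) − (-14)·(-19)]| = 1065, so the area is 532.5.
The number of boundary lattice points is Σ gcd(|Δx|,|Δy|) = gcd(6,13) + gcd(6,13) + gcd(18,13) + gcd(15,31) + gcd(33,18) = 1+1+1+1+3 = 7.
Pick's theorem gives I = A − B/2 + 1 = 532.5 − 7/2 + 1 = 530.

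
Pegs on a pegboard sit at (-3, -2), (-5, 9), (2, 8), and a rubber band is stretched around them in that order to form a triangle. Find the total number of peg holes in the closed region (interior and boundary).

The shoelace formula gives twice the area as |[(-3)·9 − (-5)·(-2)] + [(-5)·8 − 2·9] + [2·(-2) − (-3)·8]| = 75, so the area is 37.5.
Summing gcd(|Δx|,|Δy|) over the edges gives the boundary count: gcd(2,11) + gcd(7,1) + gcd(5,10) = 1+1+5 = 7.
Pick's theorem gives I = A − B/2 + 1 = 37.5 − 7/2 + 1 = 35, so the closed region contains I + B = 35 + 7 = 42 lattice points.

42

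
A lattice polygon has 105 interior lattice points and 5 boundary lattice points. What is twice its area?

213

By Pick's theorem, A = I + B/2 − 1 = 105 + 5/2 − 1 = 213/2.
Hence 2A = 213.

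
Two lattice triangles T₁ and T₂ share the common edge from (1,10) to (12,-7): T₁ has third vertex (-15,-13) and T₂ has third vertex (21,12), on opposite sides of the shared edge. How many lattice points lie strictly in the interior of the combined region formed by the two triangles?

The union is the simple quadrilateral with vertices (1,10), (-15,-13), (12,-7), (21,12) in order.
Using the shoelace formula, 2A = |(1·(-13) − (-15)·10) + ((-15)·(-7) − 12·(-13)) + (12·12 − 21·(-7)) + (21·10 − 1·12)| = 887, so the area is 443.5.
Summing gcd(|Δx|,|Δy|) over the edges gives the boundary count: gcd(16,23) + gcd(27,6) + gcd(9,19) + gcd(20,2) = 1+3+1+2 = 7.
By Pick's theorem I = A − B/2 + 1 = 443.5 − 7/2 + 1 = 441.

441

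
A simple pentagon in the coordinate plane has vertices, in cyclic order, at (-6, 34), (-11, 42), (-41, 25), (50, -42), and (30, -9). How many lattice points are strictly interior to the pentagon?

The shoelace formula gives twice the area as |[(-6)·42 − (-11)·34] + [(-11)·25 − (-41)·42] + [(-41)·(-42) − 50·25] + [50·(-9) − 30·(-42)] + [30·34 − (-6)·(-9)]| = 3817, so the area is 3817/2.
The number of boundary lattice points is Σ gcd(|Δx|,|Δy|) = gcd(5,8) + gcd(30,17) + gcd(91,67) + gcd(20,33) + gcd(36,43) = 1+1+1+1+1 = 5.
By Pick's theorem A = I + B/2 − 1, so I = 3817/2 − 5/2 + 1 = 1907.

1907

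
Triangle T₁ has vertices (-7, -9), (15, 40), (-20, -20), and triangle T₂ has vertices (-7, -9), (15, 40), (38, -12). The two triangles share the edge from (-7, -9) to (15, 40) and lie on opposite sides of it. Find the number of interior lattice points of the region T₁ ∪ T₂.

1329

The union is the simple quadrilateral with vertices (-7, -9), (-20, -20), (15, 40), (38, -12) in order.
The shoelace formula gives twice the area as |[(-7)·(-20) − (-20)·(-9)] + [(-20)·40 − 15·(-20)] + [15·(-12) − 38·40] + [38·(-9) − (-7)·(-12)]| = 2666, so the area is 1333.
Along each edge there are gcd(|Δx|,|Δy|)+1 lattice points, so counting each shared vertex once the boundary has gcd(13,11) + gcd(35,60) + gcd(23,52) + gcd(45,3) = 1+5+1+3 = 10.
By Pick's theorem I = A − B/2 + 1 = 1333 − 10/2 + 1 = 1329.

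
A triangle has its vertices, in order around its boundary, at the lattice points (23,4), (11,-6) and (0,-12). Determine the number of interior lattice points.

18

The shoelace formula gives twice the area as |[23·(-6) − 11·4] + [11·(-12) − 0·(-6)] + [0·4 − 23·(-12)]| = 38, so the area is 19.
Along each edge there are gcd(|Δx|,|Δy|)+1 lattice points, so counting each shared vertex once the boundary has gcd(12,10) + gcd(11,6) + gcd(23,16) = 2+1+1 = 4.
Pick's theorem gives I = A − B/2 + 1 = 19 − 4/2 + 1 = 18.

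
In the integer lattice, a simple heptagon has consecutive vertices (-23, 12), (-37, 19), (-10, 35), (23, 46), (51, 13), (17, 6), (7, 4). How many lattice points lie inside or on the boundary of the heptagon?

2075

By the shoelace formula, twice the signed area is |((-23)·19 − (-37)·12) + ((-37)·35 − (-10)·19) + ((-10)·46 − 23·35) + (23·13 − 51·46) + (51·6 − 17·13) + (17·4 − 7·6) + (7·12 − (-23)·4)| = 4123, so the area is 2061.5.
Along each edge there are gcd(|Δx|,|Δy|)+1 lattice points, so counting each shared vertex once the boundary has gcd(14,7) + gcd(27,16) + gcd(33,11) + gcd(28,33) + gcd(34,7) + gcd(10,2) + gcd(30,8) = 7+1+11+1+1+2+2 = 25.
Pick's theorem gives I = A − B/2 + 1 = 2061.5 − 25/2 + 1 = 2050, so the closed region contains I + B = 2050 + 25 = 2075 lattice points.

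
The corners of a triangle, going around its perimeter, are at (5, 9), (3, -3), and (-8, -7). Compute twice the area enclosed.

124

Using the shoelace formula, 2A = |(5·(-3) − 3·9) + (3·(-7) − (-8)·(-3)) + ((-8)·9 − 5·(-7))| = 124, so the area is 62.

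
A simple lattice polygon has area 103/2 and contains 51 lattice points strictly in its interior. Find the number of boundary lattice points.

3

Pick's theorem gives A = I + B/2 − 1, so B = 2(A − I + 1) = 2(103/2 − 51 + 1) = 3.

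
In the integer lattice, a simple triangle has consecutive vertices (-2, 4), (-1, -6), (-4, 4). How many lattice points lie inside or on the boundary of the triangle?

13

Using the shoelace formula, 2A = |[(-2)·(-6) − (-1)·4] + [(-1)·4 − (-4)·(-6)] + [(-4)·4 − (-2)·4]| = 20, so the area is 10.
Along each edge there are gcd(|Δx|,|Δy|)+1 lattice points, so counting each shared vertex once the boundary has gcd(1,10) + gcd(3,10) + gcd(2,0) = 1+1+2 = 4.
Pick's theorem gives I = A − B/2 + 1 = 10 − 4/2 + 1 = 9, so the closed region contains I + B = 9 + 4 = 13 lattice points.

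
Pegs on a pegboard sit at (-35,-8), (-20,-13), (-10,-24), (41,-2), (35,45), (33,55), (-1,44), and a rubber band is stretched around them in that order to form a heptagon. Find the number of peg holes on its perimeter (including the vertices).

13

The number of boundary lattice points is Σ gcd(|Δx|,|Δy|) = gcd(15,5) + gcd(10,11) + gcd(51,22) + gcd(6,47) + gcd(2,10) + gcd(34,11) + gcd(34,52) = 5+1+1+1+2+1+2 = 13.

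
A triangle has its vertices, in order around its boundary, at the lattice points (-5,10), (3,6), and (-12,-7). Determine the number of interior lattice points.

80

The shoelace formula gives twice the area as |((-5)·6 − 3·10) + (3·(-7) − (-12)·6) + ((-12)·10 − (-5)·(-7))| = 164, so the area is 82.
Along each edge there are gcd(|Δx|,|Δy|)+1 lattice points, so counting each shared vertex once the boundary has gcd(8,4) + gcd(15,13) + gcd(7,17) = 4+1+1 = 6.
By Pick's theorem A = I + B/2 − 1, so I = 82 − 6/2 + 1 = 80.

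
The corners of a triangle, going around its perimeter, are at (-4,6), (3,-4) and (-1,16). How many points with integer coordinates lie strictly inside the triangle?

Using the shoelace formula, 2A = |[(-4)·(-4) − 3·6] + [3·16 − (-1)·(-4)] + [(-1)·6 − (-4)·16]| = 100, so the area is 50.
Summing gcd(|Δx|,|Δy|) over the edges gives the boundary count: gcd(7,10) + gcd(4,20) + gcd(3,10) = 1+4+1 = 6.
By Pick's theorem A = I + B/2 − 1, so I = 50 − 6/2 + 1 = 48.

48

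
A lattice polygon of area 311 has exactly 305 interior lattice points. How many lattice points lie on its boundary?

14

Pick's theorem gives A = I + B/2 − 1, so B = 2(A − I + 1) = 2(311 − 305 + 1) = 14.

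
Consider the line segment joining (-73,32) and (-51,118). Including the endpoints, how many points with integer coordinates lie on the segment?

3

The number of lattice points on a segment between lattice points is gcd(|Δx|,|Δy|) + 1 = gcd(22,86) + 1 = 2 + 1 = 3.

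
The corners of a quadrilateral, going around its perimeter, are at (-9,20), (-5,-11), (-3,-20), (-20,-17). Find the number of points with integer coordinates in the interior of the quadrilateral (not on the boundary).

317

The shoelace formula gives twice the area as |((-9)·(-11) − (-5)·20) + ((-5)·(-20) − (-3)·(-11)) + ((-3)·(-17) − (-20)·(-20)) + ((-20)·20 − (-9)·(-17))| = 636, so the area is 318.
The number of boundary lattice points is Σ gcd(|Δx|,|Δy|) = gcd(4,31) + gcd(2,9) + gcd(17,3) + gcd(11,37) = 1+1+1+1 = 4.
By Pick's theorem A = I + B/2 − 1, so I = 318 − 4/2 + 1 = 317.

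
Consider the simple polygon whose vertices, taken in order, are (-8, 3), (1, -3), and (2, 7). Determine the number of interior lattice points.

46

By the shoelace formula, twice the signed area is |((-8)·(-3) − 1·3) + (1·7 − 2·(-3)) + (2·3 − (-8)·7)| = 96, so the area is 48.
The number of boundary lattice points is Σ gcd(|Δx|,|Δy|) = gcd(9,6) + gcd(1,10) + gcd(10,4) = 3+1+2 = 6.
Pick's theorem gives I = A − B/2 + 1 = 48 − 6/2 + 1 = 46.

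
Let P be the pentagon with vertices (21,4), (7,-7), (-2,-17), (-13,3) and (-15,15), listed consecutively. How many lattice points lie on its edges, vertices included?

Summing gcd(|Δx|,|Δy|) over the edges gives the boundary count: gcd(14,11) + gcd(9,10) + gcd(11,20) + gcd(2,12) + gcd(36,11) = 1+1+1+2+1 = 6.

6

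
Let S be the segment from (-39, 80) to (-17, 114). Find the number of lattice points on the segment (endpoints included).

The number of lattice points on a segment between lattice points is gcd(|Δx|,|Δy|) + 1 = gcd(22,34) + 1 = 2 + 1 = 3.

3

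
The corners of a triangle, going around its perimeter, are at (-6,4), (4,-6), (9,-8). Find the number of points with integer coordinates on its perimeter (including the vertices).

The number of boundary lattice points is Σ gcd(|Δx|,|Δy|) = gcd(10,10) + gcd(5,2) + gcd(15,12) = 10+1+3 = 14.

14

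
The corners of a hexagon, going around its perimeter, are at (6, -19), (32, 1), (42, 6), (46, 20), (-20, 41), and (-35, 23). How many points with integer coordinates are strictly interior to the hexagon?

By the shoelace formula, twice the signed area is |(6·1 − 32·(-19)) + (32·6 − 42·1) + (42·20 − 46·6) + (46·41 − (-20)·20) + ((-20)·23 − (-35)·41) + ((-35)·(-19) − 6·23)| = 5116, so the area is 2558.
Summing gcd(|Δx|,|Δy|) over the edges gives the boundary count: gcd(26,20) + gcd(10,5) + gcd(4,14) + gcd(66,21) + gcd(15,18) + gcd(41,42) = 2+5+2+3+3+1 = 16.
Pick's theorem gives I = A − B/2 + 1 = 2558 − 16/2 + 1 = 2551.

2551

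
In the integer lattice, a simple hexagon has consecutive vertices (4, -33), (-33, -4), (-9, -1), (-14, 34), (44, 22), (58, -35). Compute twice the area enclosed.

7822

The shoelace formula gives twice the area as |(4·(-4) − (-33)·(-33)) + ((-33)·(-1) − (-9)·(-4)) + ((-9)·34 − (-14)·(-1)) + ((-14)·22 − 44·34) + (44·(-35) − 58·22) + (58·(-33) − 4·(-35))| = 7822, so the area is 3911.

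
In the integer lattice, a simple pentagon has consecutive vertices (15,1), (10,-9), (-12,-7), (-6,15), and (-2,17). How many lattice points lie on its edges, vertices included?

Along each edge there are gcd(|Δx|,|Δy|)+1 lattice points, so counting each shared vertex once the boundary has gcd(5,10) + gcd(22,2) + gcd(6,22) + gcd(4,2) + gcd(17,16) = 5+2+2+2+1 = 12.

12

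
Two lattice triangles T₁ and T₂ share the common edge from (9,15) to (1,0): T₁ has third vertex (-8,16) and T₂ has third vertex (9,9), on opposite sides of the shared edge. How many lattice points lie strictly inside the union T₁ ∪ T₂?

The union is the simple quadrilateral with vertices (9,15), (-8,16), (1,0), (9,9) in order.
Using the shoelace formula, 2A = |[9·16 − (-8)·15] + [(-8)·0 − 1·16] + [1·9 − 9·0] + [9·15 − 9·9]| = 311, so the area is 311/2.
The number of boundary lattice points is Σ gcd(|Δx|,|Δy|) = gcd(17,1) + gcd(9,16) + gcd(8,9) + gcd(0,6) = 1+1+1+6 = 9.
By Pick's theorem I = A − B/2 + 1 = 311/2 − 9/2 + 1 = 152.

152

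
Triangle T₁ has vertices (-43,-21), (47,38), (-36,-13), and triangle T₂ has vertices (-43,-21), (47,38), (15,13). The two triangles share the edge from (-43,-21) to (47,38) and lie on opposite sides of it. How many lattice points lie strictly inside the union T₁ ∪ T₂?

333

The union is the simple quadrilateral with vertices (-43,-21), (-36,-13), (47,38), (15,13) in order.
The shoelace formula gives twice the area as |[(-43)·(-13) − (-36)·(-21)] + [(-36)·38 − 47·(-13)] + [47·13 − 15·38] + [15·(-21) − (-43)·13]| = 669, so the area is 334.5.
Along each edge there are gcd(|Δx|,|Δy|)+1 lattice points, so counting each shared vertex once the boundary has gcd(7,8) + gcd(83,51) + gcd(32,25) + gcd(58,34) = 1+1+1+2 = 5.
By Pick's theorem I = A − B/2 + 1 = 334.5 − 5/2 + 1 = 333.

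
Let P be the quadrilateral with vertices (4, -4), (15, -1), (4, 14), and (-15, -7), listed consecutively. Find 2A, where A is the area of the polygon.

540

Using the shoelace formula, 2A = |(4·(-1) − 15·(-4)) + (15·14 − 4·(-1)) + (4·(-7) − (-15)·14) + ((-15)·(-4) − 4·(-7))| = 540, so the area is 270.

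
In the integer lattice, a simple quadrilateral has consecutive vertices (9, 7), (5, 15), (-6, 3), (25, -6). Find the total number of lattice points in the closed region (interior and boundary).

202

By the shoelace formula, twice the signed area is |(9·15 − 5·7) + (5·3 − (-6)·15) + ((-6)·(-6) − 25·3) + (25·7 − 9·(-6))| = 395, so the area is 197.5.
Along each edge there are gcd(|Δx|,|Δy|)+1 lattice points, so counting each shared vertex once the boundary has gcd(4,8) + gcd(11,12) + gcd(31,9) + gcd(16,13) = 4+1+1+1 = 7.
Pick's theorem gives I = A − B/2 + 1 = 197.5 − 7/2 + 1 = 195, so the closed region contains I + B = 195 + 7 = 202 lattice points.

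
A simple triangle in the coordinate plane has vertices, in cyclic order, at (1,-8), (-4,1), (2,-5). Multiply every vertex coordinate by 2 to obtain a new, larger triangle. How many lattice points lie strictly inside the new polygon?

41

Using the shoelace formula, 2A = |[1·1 − (-4)·(-8)] + [(-4)·(-5) − 2·1] + [2·(-8) − 1·(-5)]| = 24, so the area is 12.
Summing gcd(|Δx|,|Δy|) over the edges gives the boundary count: gcd(5,9) + gcd(6,6) + gcd(1,3) = 1+6+1 = 8.
Scaling by 2 multiplies the area by 2² = 4 (so the new area is 48) and multiplies the boundary lattice-point count by 2, giving 16.
By Pick's theorem, the interior count of the dilated polygon is 48 − 16/2 + 1 = 41.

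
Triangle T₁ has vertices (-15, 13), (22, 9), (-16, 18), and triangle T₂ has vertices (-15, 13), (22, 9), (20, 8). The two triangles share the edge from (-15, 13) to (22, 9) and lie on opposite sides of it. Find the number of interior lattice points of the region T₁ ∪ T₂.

The union is the simple quadrilateral with vertices (-15, 13), (-16, 18), (22, 9), (20, 8) in order.
By the shoelace formula, twice the signed area is |[(-15)·18 − (-16)·13] + [(-16)·9 − 22·18] + [22·8 − 20·9] + [20·13 − (-15)·8]| = 226, so the area is 113.
Along each edge there are gcd(|Δx|,|Δy|)+1 lattice points, so counting each shared vertex once the boundary has gcd(1,5) + gcd(38,9) + gcd(2,1) + gcd(35,5) = 1+1+1+5 = 8.
By Pick's theorem I = A − B/2 + 1 = 113 − 8/2 + 1 = 110.

110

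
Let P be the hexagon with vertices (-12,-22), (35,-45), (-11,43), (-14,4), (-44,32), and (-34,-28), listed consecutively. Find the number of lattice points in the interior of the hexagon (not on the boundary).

The shoelace formula gives twice the area as |((-12)·(-45) − 35·(-22)) + (35·43 − (-11)·(-45)) + ((-11)·4 − (-14)·43) + ((-14)·32 − (-44)·4) + ((-44)·(-28) − (-34)·32) + ((-34)·(-22) − (-12)·(-28))| = 5338, so the area is 2669.
Summing gcd(|Δx|,|Δy|) over the edges gives the boundary count: gcd(47,23) + gcd(46,88) + gcd(3,39) + gcd(30,28) + gcd(10,60) + gcd(22,6) = 1+2+3+2+10+2 = 20.
Pick's theorem gives I = A − B/2 + 1 = 2669 − 20/2 + 1 = 2660.

2660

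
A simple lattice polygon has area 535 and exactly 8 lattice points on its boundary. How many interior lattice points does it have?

532

From Pick's theorem, I = A − B/2 + 1 = 535 − 8/2 + 1 = 532.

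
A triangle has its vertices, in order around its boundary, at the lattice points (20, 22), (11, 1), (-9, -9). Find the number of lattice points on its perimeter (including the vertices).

The number of boundary lattice points is Σ gcd(|Δx|,|Δy|) = gcd(9,21) + gcd(20,10) + gcd(29,31) = 3+10+1 = 14.

14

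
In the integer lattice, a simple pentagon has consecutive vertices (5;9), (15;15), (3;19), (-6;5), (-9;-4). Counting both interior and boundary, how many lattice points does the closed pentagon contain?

The shoelace formula gives twice the area as |[5·15 − 15·9] + [15·19 − 3·15] + [3·5 − (-6)·19] + [(-6)·(-4) − (-9)·5] + [(-9)·9 − 5·(-4)]| = 317, so the area is 158.5.
The number of boundary lattice points is Σ gcd(|Δx|,|Δy|) = gcd(10,6) + gcd(12,4) + gcd(9,14) + gcd(3,9) + gcd(14,13) = 2+4+1+3+1 = 11.
Pick's theorem gives I = A − B/2 + 1 = 158.5 − 11/2 + 1 = 154, so the closed region contains I + B = 154 + 11 = 165 lattice points.

165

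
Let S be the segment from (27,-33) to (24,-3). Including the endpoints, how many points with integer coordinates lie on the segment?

4

The number of lattice points on a segment between lattice points is gcd(|Δx|,|Δy|) + 1 = gcd(3,30) + 1 = 3 + 1 = 4.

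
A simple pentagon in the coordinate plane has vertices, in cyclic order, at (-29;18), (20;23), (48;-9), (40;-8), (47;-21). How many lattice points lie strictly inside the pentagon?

The shoelace formula gives twice the area as |[(-29)·23 − 20·18] + [20·(-9) − 48·23] + [48·(-8) − 40·(-9)] + [40·(-21) − 47·(-8)] + [47·18 − (-29)·(-21)]| = 2562, so the area is 1281.
The number of boundary lattice points is Σ gcd(|Δx|,|Δy|) = gcd(49,5) + gcd(28,32) + gcd(8,1) + gcd(7,13) + gcd(76,39) = 1+4+1+1+1 = 8.
Pick's theorem gives I = A − B/2 + 1 = 1281 − 8/2 + 1 = 1278.

1278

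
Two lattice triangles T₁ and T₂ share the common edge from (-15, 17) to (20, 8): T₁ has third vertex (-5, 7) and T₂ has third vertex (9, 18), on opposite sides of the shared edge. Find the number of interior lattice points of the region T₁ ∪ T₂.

250

The union is the simple quadrilateral with vertices (-15, 17), (-5, 7), (20, 8), (9, 18) in order.
The shoelace formula gives twice the area as |((-15)·7 − (-5)·17) + ((-5)·8 − 20·7) + (20·18 − 9·8) + (9·17 − (-15)·18)| = 511, so the area is 511/2.
Along each edge there are gcd(|Δx|,|Δy|)+1 lattice points, so counting each shared vertex once the boundary has gcd(10,10) + gcd(25,1) + gcd(11,10) + gcd(24,1) = 10+1+1+1 = 13.
By Pick's theorem I = A − B/2 + 1 = 511/2 − 13/2 + 1 = 250.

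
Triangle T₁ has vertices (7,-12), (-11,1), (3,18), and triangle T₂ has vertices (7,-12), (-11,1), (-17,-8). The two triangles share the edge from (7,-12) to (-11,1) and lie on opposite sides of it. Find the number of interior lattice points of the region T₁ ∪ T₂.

The union is the simple quadrilateral with vertices (7,-12), (3,18), (-11,1), (-17,-8) in order.
By the shoelace formula, twice the signed area is |[7·18 − 3·(-12)] + [3·1 − (-11)·18] + [(-11)·(-8) − (-17)·1] + [(-17)·(-12) − 7·(-8)]| = 728, so the area is 364.
Along each edge there are gcd(|Δx|,|Δy|)+1 lattice points, so counting each shared vertex once the boundary has gcd(4,30) + gcd(14,17) + gcd(6,9) + gcd(24,4) = 2+1+3+4 = 10.
By Pick's theorem I = A − B/2 + 1 = 364 − 10/2 + 1 = 360.

360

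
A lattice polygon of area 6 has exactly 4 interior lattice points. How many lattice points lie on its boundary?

Pick's theorem gives A = I + B/2 − 1, so B = 2(A − I + 1) = 2(6 − 4 + 1) = 6.

6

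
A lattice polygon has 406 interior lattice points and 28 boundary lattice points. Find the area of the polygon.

By Pick's theorem, A = I + B/2 − 1 = 406 + 28/2 − 1 = 419.

419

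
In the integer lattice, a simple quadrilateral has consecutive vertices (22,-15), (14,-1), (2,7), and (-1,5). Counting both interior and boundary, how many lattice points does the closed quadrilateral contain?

Using the shoelace formula, 2A = |[22·(-1) − 14·(-15)] + [14·7 − 2·(-1)] + [2·5 − (-1)·7] + [(-1)·(-15) − 22·5]| = 210, so the area is 105.
Along each edge there are gcd(|Δx|,|Δy|)+1 lattice points, so counting each shared vertex once the boundary has gcd(8,14) + gcd(12,8) + gcd(3,2) + gcd(23,20) = 2+4+1+1 = 8.
Pick's theorem gives I = A − B/2 + 1 = 105 − 8/2 + 1 = 102, so the closed region contains I + B = 102 + 8 = 110 lattice points.

110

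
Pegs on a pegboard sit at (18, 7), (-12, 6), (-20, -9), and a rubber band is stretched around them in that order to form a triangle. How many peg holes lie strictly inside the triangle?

The shoelace formula gives twice the area as |(18·6 − (-12)·7) + ((-12)·(-9) − (-20)·6) + ((-20)·7 − 18·(-9))| = 442, so the area is 221.
The number of boundary lattice points is Σ gcd(|Δx|,|Δy|) = gcd(30,1) + gcd(8,15) + gcd(38,16) = 1+1+2 = 4.
By Pick's theorem A = I + B/2 − 1, so I = 221 − 4/2 + 1 = 220.

220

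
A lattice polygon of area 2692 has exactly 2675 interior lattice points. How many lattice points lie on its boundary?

36

Pick's theorem gives A = I + B/2 − 1, so B = 2(A − I + 1) = 2(2692 − 2675 + 1) = 36.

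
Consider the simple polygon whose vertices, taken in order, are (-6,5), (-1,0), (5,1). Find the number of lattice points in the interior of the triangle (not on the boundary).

By the shoelace formula, twice the signed area is |[(-6)·0 − (-1)·5] + [(-1)·1 − 5·0] + [5·5 − (-6)·1]| = 35, so the area is 17.5.
Summing gcd(|Δx|,|Δy|) over the edges gives the boundary count: gcd(5,5) + gcd(6,1) + gcd(11,4) = 5+1+1 = 7.
By Pick's theorem A = I + B/2 − 1, so I = 17.5 − 7/2 + 1 = 15.

15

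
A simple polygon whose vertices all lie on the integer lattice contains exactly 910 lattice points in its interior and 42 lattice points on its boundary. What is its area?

Pick's theorem states A = I + B/2 − 1, so A = 910 + 42/2 − 1 = 930.

930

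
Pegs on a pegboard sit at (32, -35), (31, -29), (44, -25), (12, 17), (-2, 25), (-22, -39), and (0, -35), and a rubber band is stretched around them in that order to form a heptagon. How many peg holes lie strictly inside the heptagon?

2258

The shoelace formula gives twice the area as |[32·(-29) − 31·(-35)] + [31·(-25) − 44·(-29)] + [44·17 − 12·(-25)] + [12·25 − (-2)·17] + [(-2)·(-39) − (-22)·25] + [(-22)·(-35) − 0·(-39)] + [0·(-35) − 32·(-35)]| = 4558, so the area is 2279.
The number of boundary lattice points is Σ gcd(|Δx|,|Δy|) = gcd(1,6) + gcd(13,4) + gcd(32,42) + gcd(14,8) + gcd(20,64) + gcd(22,4) + gcd(32,0) = 1+1+2+2+4+2+32 = 44.
Pick's theorem gives I = A − B/2 + 1 = 2279 − 44/2 + 1 = 2258.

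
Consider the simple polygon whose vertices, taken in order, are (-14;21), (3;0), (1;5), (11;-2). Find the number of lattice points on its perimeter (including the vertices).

4

Along each edge there are gcd(|Δx|,|Δy|)+1 lattice points, so counting each shared vertex once the boundary has gcd(17,21) + gcd(2,5) + gcd(10,7) + gcd(25,23) = 1+1+1+1 = 4.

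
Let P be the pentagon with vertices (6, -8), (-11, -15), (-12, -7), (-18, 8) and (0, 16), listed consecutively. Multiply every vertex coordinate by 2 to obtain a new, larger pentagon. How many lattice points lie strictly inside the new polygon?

By the shoelace formula, twice the signed area is |[6·(-15) − (-11)·(-8)] + [(-11)·(-7) − (-12)·(-15)] + [(-12)·8 − (-18)·(-7)] + [(-18)·16 − 0·8] + [0·(-8) − 6·16]| = 887, so the area is 443.5.
The number of boundary lattice points is Σ gcd(|Δx|,|Δy|) = gcd(17,7) + gcd(1,8) + gcd(6,15) + gcd(18,8) + gcd(6,24) = 1+1+3+2+6 = 13.
Scaling by 2 multiplies the area by 2² = 4 (so the new area is 1774) and multiplies the boundary lattice-point count by 2, giving 26.
By Pick's theorem, the interior count of the dilated polygon is 1774 − 26/2 + 1 = 1762.

1762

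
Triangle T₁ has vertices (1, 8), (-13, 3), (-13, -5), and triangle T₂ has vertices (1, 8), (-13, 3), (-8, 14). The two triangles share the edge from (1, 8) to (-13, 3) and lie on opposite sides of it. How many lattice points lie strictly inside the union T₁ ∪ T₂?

The union is the simple quadrilateral with vertices (1, 8), (-13, -5), (-13, 3), (-8, 14) in order.
Using the shoelace formula, 2A = |[1·(-5) − (-13)·8] + [(-13)·3 − (-13)·(-5)] + [(-13)·14 − (-8)·3] + [(-8)·8 − 1·14]| = 241, so the area is 241/2.
Summing gcd(|Δx|,|Δy|) over the edges gives the boundary count: gcd(14,13) + gcd(0,8) + gcd(5,11) + gcd(9,6) = 1+8+1+3 = 13.
By Pick's theorem I = A − B/2 + 1 = 241/2 − 13/2 + 1 = 115.

115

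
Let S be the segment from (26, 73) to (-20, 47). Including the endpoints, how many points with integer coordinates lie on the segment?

The number of lattice points on a segment between lattice points is gcd(|Δx|,|Δy|) + 1 = gcd(46,26) + 1 = 2 + 1 = 3.

3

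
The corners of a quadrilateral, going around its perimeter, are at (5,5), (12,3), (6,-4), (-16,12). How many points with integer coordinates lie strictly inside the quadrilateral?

117

The shoelace formula gives twice the area as |[5·3 − 12·5] + [12·(-4) − 6·3] + [6·12 − (-16)·(-4)] + [(-16)·5 − 5·12]| = 243, so the area is 243/2.
Along each edge there are gcd(|Δx|,|Δy|)+1 lattice points, so counting each shared vertex once the boundary has gcd(7,2) + gcd(6,7) + gcd(22,16) + gcd(21,7) = 1+1+2+7 = 11.
By Pick's theorem A = I + B/2 − 1, so I = 243/2 − 11/2 + 1 = 117.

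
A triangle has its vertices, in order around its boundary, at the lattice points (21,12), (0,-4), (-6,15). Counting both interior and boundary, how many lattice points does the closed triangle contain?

251

By the shoelace formula, twice the signed area is |[21·(-4) − 0·12] + [0·15 − (-6)·(-4)] + [(-6)·12 − 21·15]| = 495, so the area is 247.5.
The number of boundary lattice points is Σ gcd(|Δx|,|Δy|) = gcd(21,16) + gcd(6,19) + gcd(27,3) = 1+1+3 = 5.
Pick's theorem gives I = A − B/2 + 1 = 247.5 − 5/2 + 1 = 246, so the closed region contains I + B = 246 + 5 = 251 lattice points.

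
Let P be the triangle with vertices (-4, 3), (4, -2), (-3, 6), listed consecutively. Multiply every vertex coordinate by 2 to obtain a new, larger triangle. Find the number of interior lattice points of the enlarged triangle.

56

By the shoelace formula, twice the signed area is |[(-4)·(-2) − 4·3] + [4·6 − (-3)·(-2)] + [(-3)·3 − (-4)·6]| = 29, so the area is 29/2.
Summing gcd(|Δx|,|Δy|) over the edges gives the boundary count: gcd(8,5) + gcd(7,8) + gcd(1,3) = 1+1+1 = 3.
Scaling by 2 multiplies the area by 2² = 4 (so the new area is 58) and multiplies the boundary lattice-point count by 2, giving 6.
By Pick's theorem, the interior count of the dilated polygon is 58 − 6/2 + 1 = 56.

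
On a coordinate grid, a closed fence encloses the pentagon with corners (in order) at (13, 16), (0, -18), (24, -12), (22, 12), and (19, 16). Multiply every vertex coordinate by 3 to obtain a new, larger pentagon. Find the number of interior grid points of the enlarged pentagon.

4342

The shoelace formula gives twice the area as |(13·(-18) − 0·16) + (0·(-12) − 24·(-18)) + (24·12 − 22·(-12)) + (22·16 − 19·12) + (19·16 − 13·16)| = 970, so the area is 485.
Summing gcd(|Δx|,|Δy|) over the edges gives the boundary count: gcd(13,34) + gcd(24,6) + gcd(2,24) + gcd(3,4) + gcd(6,0) = 1+6+2+1+6 = 16.
Scaling by 3 multiplies the area by 3² = 9 (so the new area is 4365) and multiplies the boundary lattice-point count by 3, giving 48.
By Pick's theorem, the interior count of the dilated polygon is 4365 − 48/2 + 1 = 4342.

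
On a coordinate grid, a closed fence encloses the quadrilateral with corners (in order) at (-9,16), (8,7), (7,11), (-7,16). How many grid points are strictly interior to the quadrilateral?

33

Using the shoelace formula, 2A = |((-9)·7 − 8·16) + (8·11 − 7·7) + (7·16 − (-7)·11) + ((-7)·16 − (-9)·16)| = 69, so the area is 69/2.
The number of boundary lattice points is Σ gcd(|Δx|,|Δy|) = gcd(17,9) + gcd(1,4) + gcd(14,5) + gcd(2,0) = 1+1+1+2 = 5.
By Pick's theorem A = I + B/2 − 1, so I = 69/2 − 5/2 + 1 = 33.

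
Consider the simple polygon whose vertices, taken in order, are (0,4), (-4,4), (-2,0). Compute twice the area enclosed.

The shoelace formula gives twice the area as |(0·4 − (-4)·4) + ((-4)·0 − (-2)·4) + ((-2)·4 − 0·0)| = 16, so the area is 8.

16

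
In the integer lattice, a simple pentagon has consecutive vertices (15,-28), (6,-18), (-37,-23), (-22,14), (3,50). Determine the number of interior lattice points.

1949

By the shoelace formula, twice the signed area is |(15·(-18) − 6·(-28)) + (6·(-23) − (-37)·(-18)) + ((-37)·14 − (-22)·(-23)) + ((-22)·50 − 3·14) + (3·(-28) − 15·50)| = 3906, so the area is 1953.
Summing gcd(|Δx|,|Δy|) over the edges gives the boundary count: gcd(9,10) + gcd(43,5) + gcd(15,37) + gcd(25,36) + gcd(12,78) = 1+1+1+1+6 = 10.
By Pick's theorem A = I + B/2 − 1, so I = 1953 − 10/2 + 1 = 1949.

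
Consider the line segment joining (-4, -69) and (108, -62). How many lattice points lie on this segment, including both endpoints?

The number of lattice points on a segment between lattice points is gcd(|Δx|,|Δy|) + 1 = gcd(112,7) + 1 = 7 + 1 = 8.

8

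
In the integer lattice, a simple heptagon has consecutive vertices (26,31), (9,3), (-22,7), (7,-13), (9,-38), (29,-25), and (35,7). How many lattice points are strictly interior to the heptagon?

The shoelace formula gives twice the area as |[26·3 − 9·31] + [9·7 − (-22)·3] + [(-22)·(-13) − 7·7] + [7·(-38) − 9·(-13)] + [9·(-25) − 29·(-38)] + [29·7 − 35·(-25)] + [35·31 − 26·7]| = 2874, so the area is 1437.
The number of boundary lattice points is Σ gcd(|Δx|,|Δy|) = gcd(17,28) + gcd(31,4) + gcd(29,20) + gcd(2,25) + gcd(20,13) + gcd(6,32) + gcd(9,24) = 1+1+1+1+1+2+3 = 10.
By Pick's theorem A = I + B/2 − 1, so I = 1437 − 10/2 + 1 = 1433.

1433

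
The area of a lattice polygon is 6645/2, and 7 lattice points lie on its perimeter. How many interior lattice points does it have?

From Pick's theorem, I = A − B/2 + 1 = 6645/2 − 7/2 + 1 = 3320.

3320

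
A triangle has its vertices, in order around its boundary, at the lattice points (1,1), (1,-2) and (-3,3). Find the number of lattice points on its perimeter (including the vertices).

Along each edge there are gcd(|Δx|,|Δy|)+1 lattice points, so counting each shared vertex once the boundary has gcd(0,3) + gcd(4,5) + gcd(4,2) = 3+1+2 = 6.

6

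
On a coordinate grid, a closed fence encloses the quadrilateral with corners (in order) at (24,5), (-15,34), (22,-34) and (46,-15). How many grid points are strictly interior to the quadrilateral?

By the shoelace formula, twice the signed area is |(24·34 − (-15)·5) + ((-15)·(-34) − 22·34) + (22·(-15) − 46·(-34)) + (46·5 − 24·(-15))| = 2477, so the area is 1238.5.
Along each edge there are gcd(|Δx|,|Δy|)+1 lattice points, so counting each shared vertex once the boundary has gcd(39,29) + gcd(37,68) + gcd(24,19) + gcd(22,20) = 1+1+1+2 = 5.
Pick's theorem gives I = A − B/2 + 1 = 1238.5 − 5/2 + 1 = 1237.

1237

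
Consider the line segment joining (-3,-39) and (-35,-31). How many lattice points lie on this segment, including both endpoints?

9

The number of lattice points on a segment between lattice points is gcd(|Δx|,|Δy|) + 1 = gcd(32,8) + 1 = 8 + 1 = 9.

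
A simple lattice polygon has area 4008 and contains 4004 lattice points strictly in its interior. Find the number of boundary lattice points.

10

Pick's theorem gives A = I + B/2 − 1, so B = 2(A − I + 1) = 2(4008 − 4004 + 1) = 10.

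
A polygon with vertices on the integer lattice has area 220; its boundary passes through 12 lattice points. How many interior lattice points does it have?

215

Pick's theorem A = I + B/2 − 1 rearranges to I = A − B/2 + 1 = 220 − 12/2 + 1 = 215.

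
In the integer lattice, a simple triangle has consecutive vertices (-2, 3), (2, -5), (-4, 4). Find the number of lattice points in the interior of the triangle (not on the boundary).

3

The shoelace formula gives twice the area as |[(-2)·(-5) − 2·3] + [2·4 − (-4)·(-5)] + [(-4)·3 − (-2)·4]| = 12, so the area is 6.
Summing gcd(|Δx|,|Δy|) over the edges gives the boundary count: gcd(4,8) + gcd(6,9) + gcd(2,1) = 4+3+1 = 8.
Pick's theorem gives I = A − B/2 + 1 = 6 − 8/2 + 1 = 3.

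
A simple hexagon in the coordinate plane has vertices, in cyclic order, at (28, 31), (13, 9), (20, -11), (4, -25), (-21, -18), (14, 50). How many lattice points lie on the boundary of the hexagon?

Along each edge there are gcd(|Δx|,|Δy|)+1 lattice points, so counting each shared vertex once the boundary has gcd(15,22) + gcd(7,20) + gcd(16,14) + gcd(25,7) + gcd(35,68) + gcd(14,19) = 1+1+2+1+1+1 = 7.

7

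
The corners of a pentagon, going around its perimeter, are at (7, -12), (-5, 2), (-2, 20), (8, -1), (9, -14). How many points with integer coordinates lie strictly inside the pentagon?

203

Using the shoelace formula, 2A = |(7·2 − (-5)·(-12)) + ((-5)·20 − (-2)·2) + ((-2)·(-1) − 8·20) + (8·(-14) − 9·(-1)) + (9·(-12) − 7·(-14))| = 413, so the area is 413/2.
The number of boundary lattice points is Σ gcd(|Δx|,|Δy|) = gcd(12,14) + gcd(3,18) + gcd(10,21) + gcd(1,13) + gcd(2,2) = 2+3+1+1+2 = 9.
By Pick's theorem A = I + B/2 − 1, so I = 413/2 − 9/2 + 1 = 203.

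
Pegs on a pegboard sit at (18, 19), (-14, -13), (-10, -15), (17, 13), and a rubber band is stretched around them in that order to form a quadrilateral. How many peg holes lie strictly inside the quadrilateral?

Using the shoelace formula, 2A = |(18·(-13) − (-14)·19) + ((-14)·(-15) − (-10)·(-13)) + ((-10)·13 − 17·(-15)) + (17·19 − 18·13)| = 326, so the area is 163.
The number of boundary lattice points is Σ gcd(|Δx|,|Δy|) = gcd(32,32) + gcd(4,2) + gcd(27,28) + gcd(1,6) = 32+2+1+1 = 36.
Pick's theorem gives I = A − B/2 + 1 = 163 − 36/2 + 1 = 146.

146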